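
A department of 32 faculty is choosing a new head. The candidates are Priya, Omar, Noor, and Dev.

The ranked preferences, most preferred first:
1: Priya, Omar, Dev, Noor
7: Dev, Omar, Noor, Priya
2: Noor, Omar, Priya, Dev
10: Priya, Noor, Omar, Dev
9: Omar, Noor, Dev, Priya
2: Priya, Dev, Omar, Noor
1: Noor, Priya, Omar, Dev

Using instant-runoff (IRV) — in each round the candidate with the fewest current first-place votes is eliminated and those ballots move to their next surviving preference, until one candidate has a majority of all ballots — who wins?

Round 1: Priya 13, Omar 9, Noor 3, Dev 7. Noor eliminated.
Round 2: Priya 14, Omar 11, Dev 7. Dev eliminated.
Round 3: Priya 14, Omar 18. Omar has a majority (≥17).

Omar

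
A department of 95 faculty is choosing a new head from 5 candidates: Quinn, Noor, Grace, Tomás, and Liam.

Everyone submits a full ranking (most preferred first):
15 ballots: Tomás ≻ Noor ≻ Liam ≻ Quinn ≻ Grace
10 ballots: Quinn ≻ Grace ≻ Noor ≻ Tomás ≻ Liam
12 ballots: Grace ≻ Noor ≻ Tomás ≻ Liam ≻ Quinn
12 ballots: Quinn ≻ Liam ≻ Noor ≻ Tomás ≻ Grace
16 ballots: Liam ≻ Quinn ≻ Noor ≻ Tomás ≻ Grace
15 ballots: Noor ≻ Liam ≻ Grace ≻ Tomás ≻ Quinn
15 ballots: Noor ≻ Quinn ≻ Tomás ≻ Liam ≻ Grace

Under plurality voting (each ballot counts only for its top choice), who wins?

First-place votes: Quinn 22, Noor 30, Grace 12, Tomás 15, Liam 16.

Noor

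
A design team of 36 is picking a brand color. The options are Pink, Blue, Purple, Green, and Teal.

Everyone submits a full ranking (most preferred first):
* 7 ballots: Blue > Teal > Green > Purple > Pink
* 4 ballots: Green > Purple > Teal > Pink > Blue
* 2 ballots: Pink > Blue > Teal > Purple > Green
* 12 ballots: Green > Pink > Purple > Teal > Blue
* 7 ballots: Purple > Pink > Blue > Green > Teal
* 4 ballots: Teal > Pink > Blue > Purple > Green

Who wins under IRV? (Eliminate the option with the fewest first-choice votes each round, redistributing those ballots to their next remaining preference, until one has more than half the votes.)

Round 1: Pink 2, Blue 7, Purple 7, Green 16, Teal 4. Pink eliminated.
Round 2: Blue 9, Purple 7, Green 16, Teal 4. Teal eliminated.
Round 3: Blue 13, Purple 7, Green 16. Purple eliminated.
Round 4: Blue 20, Green 16. Blue has a majority (≥19).

Blue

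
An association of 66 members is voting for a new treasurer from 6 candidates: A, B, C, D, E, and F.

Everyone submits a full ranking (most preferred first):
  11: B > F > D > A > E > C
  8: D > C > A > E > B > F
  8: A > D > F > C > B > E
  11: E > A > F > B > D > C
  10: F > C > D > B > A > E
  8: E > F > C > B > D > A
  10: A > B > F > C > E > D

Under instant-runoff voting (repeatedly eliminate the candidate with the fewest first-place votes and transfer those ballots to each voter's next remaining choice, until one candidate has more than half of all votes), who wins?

Round 1: A 18, B 11, C 0, D 8, E 19, F 10. C eliminated.
Round 2: A 18, B 11, D 8, E 19, F 10. D eliminated.
Round 3: A 26, B 11, E 19, F 10. F eliminated.
Round 4: A 26, B 21, E 19. E eliminated.
Round 5: A 37, B 29. A has a majority (≥34).

A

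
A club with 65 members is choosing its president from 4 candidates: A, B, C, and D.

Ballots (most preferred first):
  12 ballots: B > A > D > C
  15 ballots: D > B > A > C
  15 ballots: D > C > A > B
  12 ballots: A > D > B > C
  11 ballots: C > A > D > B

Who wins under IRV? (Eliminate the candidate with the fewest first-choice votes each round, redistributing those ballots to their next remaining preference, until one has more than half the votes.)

Round 1: A 12, B 12, C 11, D 30. C eliminated.
Round 2: A 23, B 12, D 30. B eliminated.
Round 3: A 35, D 30. A has a majority (≥33).

A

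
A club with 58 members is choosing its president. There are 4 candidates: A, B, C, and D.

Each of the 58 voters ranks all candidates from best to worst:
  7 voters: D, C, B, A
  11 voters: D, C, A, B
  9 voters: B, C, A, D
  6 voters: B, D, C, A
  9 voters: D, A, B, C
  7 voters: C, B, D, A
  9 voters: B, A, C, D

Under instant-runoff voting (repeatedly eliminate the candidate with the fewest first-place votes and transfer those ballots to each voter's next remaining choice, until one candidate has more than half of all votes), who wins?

B

Round 1: A 0, B 24, C 7, D 27. A eliminated.
Round 2: B 24, C 7, D 27. C eliminated.
Round 3: B 31, D 27. B has a majority (≥30).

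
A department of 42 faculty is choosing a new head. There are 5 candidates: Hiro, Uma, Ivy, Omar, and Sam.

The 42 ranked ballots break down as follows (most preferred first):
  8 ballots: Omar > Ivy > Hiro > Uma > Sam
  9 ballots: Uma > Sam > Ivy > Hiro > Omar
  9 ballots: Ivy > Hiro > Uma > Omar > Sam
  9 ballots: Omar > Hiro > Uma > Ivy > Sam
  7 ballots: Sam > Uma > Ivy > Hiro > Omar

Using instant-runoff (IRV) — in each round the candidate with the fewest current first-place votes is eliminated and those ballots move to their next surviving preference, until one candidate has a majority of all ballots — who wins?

Round 1: Hiro 0, Uma 9, Ivy 9, Omar 17, Sam 7. Hiro eliminated.
Round 2: Uma 9, Ivy 9, Omar 17, Sam 7. Sam eliminated.
Round 3: Uma 16, Ivy 9, Omar 17. Ivy eliminated.
Round 4: Uma 25, Omar 17. Uma has a majority (≥22).

Uma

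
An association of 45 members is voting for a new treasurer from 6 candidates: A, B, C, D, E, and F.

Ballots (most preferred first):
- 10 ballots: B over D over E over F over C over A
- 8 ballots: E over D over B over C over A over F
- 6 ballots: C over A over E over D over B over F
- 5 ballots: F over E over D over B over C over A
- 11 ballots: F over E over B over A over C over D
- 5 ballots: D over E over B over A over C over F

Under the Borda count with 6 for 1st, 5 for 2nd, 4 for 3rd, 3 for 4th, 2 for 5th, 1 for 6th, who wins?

E

A: 10×1 + 8×2 + 6×5 + 5×1 + 11×3 + 5×3 = 109
B: 10×6 + 8×4 + 6×2 + 5×3 + 11×4 + 5×4 = 183
C: 10×2 + 8×3 + 6×6 + 5×2 + 11×2 + 5×2 = 122
D: 10×5 + 8×5 + 6×3 + 5×4 + 11×1 + 5×6 = 169
E: 10×4 + 8×6 + 6×4 + 5×5 + 11×5 + 5×5 = 217
F: 10×3 + 8×1 + 6×1 + 5×6 + 11×6 + 5×1 = 145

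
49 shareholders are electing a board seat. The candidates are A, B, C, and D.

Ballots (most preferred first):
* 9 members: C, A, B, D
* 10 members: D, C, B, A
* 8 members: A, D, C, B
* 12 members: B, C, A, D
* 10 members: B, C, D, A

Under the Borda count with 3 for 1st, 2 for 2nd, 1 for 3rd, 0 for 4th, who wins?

A: 9×2 + 10×0 + 8×3 + 12×1 + 10×0 = 54
B: 9×1 + 10×1 + 8×0 + 12×3 + 10×3 = 85
C: 9×3 + 10×2 + 8×1 + 12×2 + 10×2 = 99
D: 9×0 + 10×3 + 8×2 + 12×0 + 10×1 = 56

C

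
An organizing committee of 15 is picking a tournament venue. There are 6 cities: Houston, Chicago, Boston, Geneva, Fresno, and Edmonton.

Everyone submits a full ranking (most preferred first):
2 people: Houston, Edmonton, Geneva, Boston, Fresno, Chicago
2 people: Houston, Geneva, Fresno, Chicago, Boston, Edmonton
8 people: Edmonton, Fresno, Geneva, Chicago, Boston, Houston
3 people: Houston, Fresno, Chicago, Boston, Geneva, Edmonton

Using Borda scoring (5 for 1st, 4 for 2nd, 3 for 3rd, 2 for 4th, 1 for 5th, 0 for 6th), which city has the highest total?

Houston: 2×5 + 2×5 + 8×0 + 3×5 = 35
Chicago: 2×0 + 2×2 + 8×2 + 3×3 = 29
Boston: 2×2 + 2×1 + 8×1 + 3×2 = 20
Geneva: 2×3 + 2×4 + 8×3 + 3×1 = 41
Fresno: 2×1 + 2×3 + 8×4 + 3×4 = 52
Edmonton: 2×4 + 2×0 + 8×5 + 3×0 = 48

Fresno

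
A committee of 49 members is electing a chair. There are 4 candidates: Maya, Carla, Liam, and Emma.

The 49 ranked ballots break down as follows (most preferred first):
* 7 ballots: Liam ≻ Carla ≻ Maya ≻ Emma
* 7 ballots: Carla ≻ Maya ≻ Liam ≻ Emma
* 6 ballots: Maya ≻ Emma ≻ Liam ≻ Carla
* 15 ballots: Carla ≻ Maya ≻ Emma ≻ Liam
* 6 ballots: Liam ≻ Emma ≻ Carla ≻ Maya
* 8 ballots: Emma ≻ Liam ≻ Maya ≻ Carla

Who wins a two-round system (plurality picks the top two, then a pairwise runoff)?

Liam

Round 1 first-place votes: Maya 6, Carla 22, Liam 13, Emma 8. Carla and Liam advance.
Runoff: Carla is ranked above Liam on 22 ballots, Liam above Carla on 27.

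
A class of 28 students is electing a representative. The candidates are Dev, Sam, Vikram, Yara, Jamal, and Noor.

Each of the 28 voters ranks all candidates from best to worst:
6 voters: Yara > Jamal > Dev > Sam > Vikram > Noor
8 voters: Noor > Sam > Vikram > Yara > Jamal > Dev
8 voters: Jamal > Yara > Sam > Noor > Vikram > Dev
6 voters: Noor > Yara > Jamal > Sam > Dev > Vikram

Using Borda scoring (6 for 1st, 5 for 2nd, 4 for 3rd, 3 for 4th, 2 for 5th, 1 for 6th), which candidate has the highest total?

Dev: 6×4 + 8×1 + 8×1 + 6×2 = 52
Sam: 6×3 + 8×5 + 8×4 + 6×3 = 108
Vikram: 6×2 + 8×4 + 8×2 + 6×1 = 66
Yara: 6×6 + 8×3 + 8×5 + 6×5 = 130
Jamal: 6×5 + 8×2 + 8×6 + 6×4 = 118
Noor: 6×1 + 8×6 + 8×3 + 6×6 = 114

Yara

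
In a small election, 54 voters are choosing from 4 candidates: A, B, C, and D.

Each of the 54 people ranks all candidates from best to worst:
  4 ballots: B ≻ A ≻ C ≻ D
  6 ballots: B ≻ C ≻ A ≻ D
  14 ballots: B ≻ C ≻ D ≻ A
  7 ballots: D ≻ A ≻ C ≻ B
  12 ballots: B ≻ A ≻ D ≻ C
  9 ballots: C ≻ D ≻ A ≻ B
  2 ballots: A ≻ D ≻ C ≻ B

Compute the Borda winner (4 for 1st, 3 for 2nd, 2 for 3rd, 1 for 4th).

A: 4×3 + 6×2 + 14×1 + 7×3 + 12×3 + 9×2 + 2×4 = 121
B: 4×4 + 6×4 + 14×4 + 7×1 + 12×4 + 9×1 + 2×1 = 162
C: 4×2 + 6×3 + 14×3 + 7×2 + 12×1 + 9×4 + 2×2 = 134
D: 4×1 + 6×1 + 14×2 + 7×4 + 12×2 + 9×3 + 2×3 = 123

B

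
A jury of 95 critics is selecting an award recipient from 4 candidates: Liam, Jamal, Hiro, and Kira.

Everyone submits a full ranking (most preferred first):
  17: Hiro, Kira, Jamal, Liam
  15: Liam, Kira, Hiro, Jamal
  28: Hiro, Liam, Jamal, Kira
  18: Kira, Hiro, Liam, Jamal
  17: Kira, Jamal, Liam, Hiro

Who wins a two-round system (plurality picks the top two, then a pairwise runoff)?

Kira

Round 1 first-place votes: Liam 15, Jamal 0, Hiro 45, Kira 35. Hiro and Kira advance.
Runoff: Hiro is ranked above Kira on 45 ballots, Kira above Hiro on 50.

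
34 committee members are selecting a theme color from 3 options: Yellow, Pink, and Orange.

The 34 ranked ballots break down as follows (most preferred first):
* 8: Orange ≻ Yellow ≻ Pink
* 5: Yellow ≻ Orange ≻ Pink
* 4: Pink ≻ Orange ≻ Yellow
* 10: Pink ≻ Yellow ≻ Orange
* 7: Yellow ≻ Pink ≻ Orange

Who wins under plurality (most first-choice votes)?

First-place votes: Yellow 12, Pink 14, Orange 8.

Pink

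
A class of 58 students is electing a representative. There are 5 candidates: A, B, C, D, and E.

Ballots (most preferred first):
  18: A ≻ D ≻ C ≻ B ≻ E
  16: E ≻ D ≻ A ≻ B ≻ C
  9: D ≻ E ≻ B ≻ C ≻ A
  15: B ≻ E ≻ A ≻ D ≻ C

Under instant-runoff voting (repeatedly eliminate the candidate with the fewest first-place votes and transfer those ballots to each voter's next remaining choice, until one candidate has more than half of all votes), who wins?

Round 1: A 18, B 15, C 0, D 9, E 16. C eliminated.
Round 2: A 18, B 15, D 9, E 16. D eliminated.
Round 3: A 18, B 15, E 25. B eliminated.
Round 4: A 18, E 40. E has a majority (≥30).

E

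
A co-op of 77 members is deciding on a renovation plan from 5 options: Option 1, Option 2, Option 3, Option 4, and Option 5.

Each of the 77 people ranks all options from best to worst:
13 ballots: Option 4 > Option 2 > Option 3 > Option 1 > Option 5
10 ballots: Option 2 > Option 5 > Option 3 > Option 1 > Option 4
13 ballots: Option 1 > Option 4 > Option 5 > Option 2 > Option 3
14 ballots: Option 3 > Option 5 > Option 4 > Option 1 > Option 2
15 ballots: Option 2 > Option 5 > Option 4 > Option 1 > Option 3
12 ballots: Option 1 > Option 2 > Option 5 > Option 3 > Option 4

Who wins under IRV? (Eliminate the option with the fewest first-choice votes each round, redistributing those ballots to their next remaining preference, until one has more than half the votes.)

Option 1

Round 1: Option 1 25, Option 2 25, Option 3 14, Option 4 13, Option 5 0. Option 5 eliminated.
Round 2: Option 1 25, Option 2 25, Option 3 14, Option 4 13. Option 4 eliminated.
Round 3: Option 1 25, Option 2 38, Option 3 14. Option 3 eliminated.
Round 4: Option 1 39, Option 2 38. Option 1 has a majority (≥39).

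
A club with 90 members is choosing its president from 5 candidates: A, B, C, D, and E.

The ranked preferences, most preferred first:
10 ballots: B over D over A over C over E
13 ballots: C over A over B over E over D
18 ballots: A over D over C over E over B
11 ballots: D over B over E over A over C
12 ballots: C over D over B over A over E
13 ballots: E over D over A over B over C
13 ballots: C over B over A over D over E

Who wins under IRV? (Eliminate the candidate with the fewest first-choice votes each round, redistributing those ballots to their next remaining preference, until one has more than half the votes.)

D

Round 1: A 18, B 10, C 38, D 11, E 13. B eliminated.
Round 2: A 18, C 38, D 21, E 13. E eliminated.
Round 3: A 18, C 38, D 34. A eliminated.
Round 4: C 38, D 52. D has a majority (≥46).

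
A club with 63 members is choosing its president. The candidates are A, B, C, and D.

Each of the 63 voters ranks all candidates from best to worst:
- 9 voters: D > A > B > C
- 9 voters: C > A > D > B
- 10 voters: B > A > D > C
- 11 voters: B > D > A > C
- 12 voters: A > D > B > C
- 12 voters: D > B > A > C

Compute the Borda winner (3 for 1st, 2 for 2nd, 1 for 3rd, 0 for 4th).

A: 9×2 + 9×2 + 10×2 + 11×1 + 12×3 + 12×1 = 115
B: 9×1 + 9×0 + 10×3 + 11×3 + 12×1 + 12×2 = 108
C: 9×0 + 9×3 + 10×0 + 11×0 + 12×0 + 12×0 = 27
D: 9×3 + 9×1 + 10×1 + 11×2 + 12×2 + 12×3 = 128

D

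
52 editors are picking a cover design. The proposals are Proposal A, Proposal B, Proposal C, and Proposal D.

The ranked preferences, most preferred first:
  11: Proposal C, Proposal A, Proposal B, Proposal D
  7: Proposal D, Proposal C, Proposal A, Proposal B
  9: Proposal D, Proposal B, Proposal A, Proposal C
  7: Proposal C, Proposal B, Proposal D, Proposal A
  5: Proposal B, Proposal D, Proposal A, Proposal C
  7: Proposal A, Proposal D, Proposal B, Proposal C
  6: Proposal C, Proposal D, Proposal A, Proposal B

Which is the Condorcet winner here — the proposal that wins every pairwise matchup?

Proposal D vs Proposal A: 34–18
Proposal D vs Proposal B: 29–23
Proposal D vs Proposal C: 28–24
Proposal D beats every other proposal.

Proposal D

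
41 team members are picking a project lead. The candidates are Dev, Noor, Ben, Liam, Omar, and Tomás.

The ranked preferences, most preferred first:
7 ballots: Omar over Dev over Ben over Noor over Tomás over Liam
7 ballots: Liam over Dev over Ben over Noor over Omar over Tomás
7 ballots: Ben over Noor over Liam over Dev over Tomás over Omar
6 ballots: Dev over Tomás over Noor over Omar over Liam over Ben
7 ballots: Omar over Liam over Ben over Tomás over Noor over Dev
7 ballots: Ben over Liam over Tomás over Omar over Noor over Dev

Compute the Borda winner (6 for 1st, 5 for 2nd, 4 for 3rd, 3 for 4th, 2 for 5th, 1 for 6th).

Ben

Dev: 7×5 + 7×5 + 7×3 + 6×6 + 7×1 + 7×1 = 141
Noor: 7×3 + 7×3 + 7×5 + 6×4 + 7×2 + 7×2 = 129
Ben: 7×4 + 7×4 + 7×6 + 6×1 + 7×4 + 7×6 = 174
Liam: 7×1 + 7×6 + 7×4 + 6×2 + 7×5 + 7×5 = 159
Omar: 7×6 + 7×2 + 7×1 + 6×3 + 7×6 + 7×3 = 144
Tomás: 7×2 + 7×1 + 7×2 + 6×5 + 7×3 + 7×4 = 114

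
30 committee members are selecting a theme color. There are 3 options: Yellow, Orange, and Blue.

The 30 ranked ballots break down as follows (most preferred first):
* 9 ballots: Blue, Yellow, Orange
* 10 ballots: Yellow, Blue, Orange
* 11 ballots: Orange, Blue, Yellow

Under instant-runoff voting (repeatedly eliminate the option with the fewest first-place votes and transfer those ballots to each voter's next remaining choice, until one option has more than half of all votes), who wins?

Yellow

Round 1: Yellow 10, Orange 11, Blue 9. Blue eliminated.
Round 2: Yellow 19, Orange 11. Yellow has a majority (≥16).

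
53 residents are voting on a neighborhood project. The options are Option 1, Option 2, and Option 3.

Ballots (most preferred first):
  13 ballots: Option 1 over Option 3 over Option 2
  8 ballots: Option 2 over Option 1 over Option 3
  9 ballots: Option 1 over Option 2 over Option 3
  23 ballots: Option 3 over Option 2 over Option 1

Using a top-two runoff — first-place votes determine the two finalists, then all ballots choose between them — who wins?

Round 1 first-place votes: Option 1 22, Option 2 8, Option 3 23. Option 3 and Option 1 advance.
Runoff: Option 3 is ranked above Option 1 on 23 ballots, Option 1 above Option 3 on 30.

Option 1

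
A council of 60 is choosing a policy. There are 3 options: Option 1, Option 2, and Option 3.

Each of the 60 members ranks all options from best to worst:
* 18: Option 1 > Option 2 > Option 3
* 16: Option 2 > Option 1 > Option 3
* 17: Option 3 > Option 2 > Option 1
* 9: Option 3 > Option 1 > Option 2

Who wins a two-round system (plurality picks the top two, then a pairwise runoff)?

Round 1 first-place votes: Option 1 18, Option 2 16, Option 3 26. Option 3 and Option 1 advance.
Runoff: Option 3 is ranked above Option 1 on 26 ballots, Option 1 above Option 3 on 34.

Option 1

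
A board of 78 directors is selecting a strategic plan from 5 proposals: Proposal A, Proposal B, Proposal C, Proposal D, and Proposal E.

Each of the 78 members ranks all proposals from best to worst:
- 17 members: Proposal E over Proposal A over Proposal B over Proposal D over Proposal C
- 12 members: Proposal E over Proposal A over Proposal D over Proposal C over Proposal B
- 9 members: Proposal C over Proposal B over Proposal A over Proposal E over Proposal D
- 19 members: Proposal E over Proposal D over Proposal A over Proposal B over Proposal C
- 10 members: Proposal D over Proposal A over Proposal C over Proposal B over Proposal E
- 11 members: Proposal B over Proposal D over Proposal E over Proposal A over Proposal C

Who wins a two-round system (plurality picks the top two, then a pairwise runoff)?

Round 1 first-place votes: Proposal A 0, Proposal B 11, Proposal C 9, Proposal D 10, Proposal E 48. Proposal E and Proposal B advance.
Runoff: Proposal E is ranked above Proposal B on 48 ballots, Proposal B above Proposal E on 30.

Proposal E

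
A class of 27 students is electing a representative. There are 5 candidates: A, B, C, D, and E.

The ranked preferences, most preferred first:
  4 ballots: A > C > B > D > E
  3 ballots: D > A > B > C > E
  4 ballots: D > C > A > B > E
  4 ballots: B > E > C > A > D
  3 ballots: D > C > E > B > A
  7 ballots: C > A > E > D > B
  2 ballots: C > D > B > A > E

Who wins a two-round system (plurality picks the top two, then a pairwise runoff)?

Round 1 first-place votes: A 4, B 4, C 9, D 10, E 0. D and C advance.
Runoff: D is ranked above C on 10 ballots, C above D on 17.

C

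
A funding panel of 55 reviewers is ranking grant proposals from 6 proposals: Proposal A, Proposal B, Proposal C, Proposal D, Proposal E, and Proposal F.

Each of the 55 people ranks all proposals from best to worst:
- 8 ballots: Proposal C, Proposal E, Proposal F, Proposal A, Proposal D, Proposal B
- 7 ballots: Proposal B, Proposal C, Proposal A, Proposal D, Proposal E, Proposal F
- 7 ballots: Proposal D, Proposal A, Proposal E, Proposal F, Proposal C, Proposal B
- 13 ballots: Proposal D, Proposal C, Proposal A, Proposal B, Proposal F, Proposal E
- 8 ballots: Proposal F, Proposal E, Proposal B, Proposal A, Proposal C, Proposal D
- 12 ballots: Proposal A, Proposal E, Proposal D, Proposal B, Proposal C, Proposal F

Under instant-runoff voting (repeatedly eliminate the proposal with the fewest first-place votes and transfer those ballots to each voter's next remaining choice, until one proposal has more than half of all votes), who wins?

Proposal A

Round 1: Proposal A 12, Proposal B 7, Proposal C 8, Proposal D 20, Proposal E 0, Proposal F 8. Proposal E eliminated.
Round 2: Proposal A 12, Proposal B 7, Proposal C 8, Proposal D 20, Proposal F 8. Proposal B eliminated.
Round 3: Proposal A 12, Proposal C 15, Proposal D 20, Proposal F 8. Proposal F eliminated.
Round 4: Proposal A 20, Proposal C 15, Proposal D 20. Proposal C eliminated.
Round 5: Proposal A 35, Proposal D 20. Proposal A has a majority (≥28).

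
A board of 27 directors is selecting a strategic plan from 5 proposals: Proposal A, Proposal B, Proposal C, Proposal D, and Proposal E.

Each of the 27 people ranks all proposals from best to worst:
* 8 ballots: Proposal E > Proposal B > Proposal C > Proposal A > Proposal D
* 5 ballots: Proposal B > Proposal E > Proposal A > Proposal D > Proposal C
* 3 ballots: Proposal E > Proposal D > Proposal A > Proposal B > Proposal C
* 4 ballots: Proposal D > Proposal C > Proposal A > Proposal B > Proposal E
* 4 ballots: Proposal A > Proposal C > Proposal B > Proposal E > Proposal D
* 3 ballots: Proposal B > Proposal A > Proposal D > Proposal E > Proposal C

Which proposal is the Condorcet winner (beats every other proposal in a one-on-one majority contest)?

Proposal B

Proposal B vs Proposal A: 16–11
Proposal B vs Proposal C: 19–8
Proposal B vs Proposal D: 20–7
Proposal B vs Proposal E: 16–11
Proposal B beats every other proposal.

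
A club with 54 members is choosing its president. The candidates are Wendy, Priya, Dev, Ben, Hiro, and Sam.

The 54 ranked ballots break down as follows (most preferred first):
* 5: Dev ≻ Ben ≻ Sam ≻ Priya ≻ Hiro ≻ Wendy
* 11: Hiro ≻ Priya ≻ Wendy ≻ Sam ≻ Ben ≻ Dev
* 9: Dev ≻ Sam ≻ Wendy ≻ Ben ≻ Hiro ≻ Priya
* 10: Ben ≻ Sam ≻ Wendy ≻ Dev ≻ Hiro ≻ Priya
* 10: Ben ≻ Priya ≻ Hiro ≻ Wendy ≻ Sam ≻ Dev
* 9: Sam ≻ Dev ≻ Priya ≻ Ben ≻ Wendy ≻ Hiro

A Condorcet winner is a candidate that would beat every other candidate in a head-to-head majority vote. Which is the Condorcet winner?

Sam

Sam vs Wendy: 33–21
Sam vs Priya: 33–21
Sam vs Dev: 40–14
Sam vs Ben: 29–25
Sam vs Hiro: 33–21
Sam beats every other candidate.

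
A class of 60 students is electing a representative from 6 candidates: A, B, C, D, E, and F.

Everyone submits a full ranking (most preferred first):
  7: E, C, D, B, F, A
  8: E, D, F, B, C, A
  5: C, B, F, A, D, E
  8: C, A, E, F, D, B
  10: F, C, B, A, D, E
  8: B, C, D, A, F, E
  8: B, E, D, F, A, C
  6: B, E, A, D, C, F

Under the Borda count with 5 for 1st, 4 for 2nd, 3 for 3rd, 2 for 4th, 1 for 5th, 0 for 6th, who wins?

A: 7×0 + 8×0 + 5×2 + 8×4 + 10×2 + 8×2 + 8×1 + 6×3 = 104
B: 7×2 + 8×2 + 5×4 + 8×0 + 10×3 + 8×5 + 8×5 + 6×5 = 190
C: 7×4 + 8×1 + 5×5 + 8×5 + 10×4 + 8×4 + 8×0 + 6×1 = 179
D: 7×3 + 8×4 + 5×1 + 8×1 + 10×1 + 8×3 + 8×3 + 6×2 = 136
E: 7×5 + 8×5 + 5×0 + 8×3 + 10×0 + 8×0 + 8×4 + 6×4 = 155
F: 7×1 + 8×3 + 5×3 + 8×2 + 10×5 + 8×1 + 8×2 + 6×0 = 136

B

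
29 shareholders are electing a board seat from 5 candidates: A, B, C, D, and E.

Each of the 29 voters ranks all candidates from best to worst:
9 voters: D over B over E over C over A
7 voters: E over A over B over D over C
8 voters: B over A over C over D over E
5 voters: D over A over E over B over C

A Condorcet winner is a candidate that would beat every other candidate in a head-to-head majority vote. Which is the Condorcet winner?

B

B vs A: 17–12
B vs C: 29–0
B vs D: 15–14
B vs E: 17–12
B beats every other candidate.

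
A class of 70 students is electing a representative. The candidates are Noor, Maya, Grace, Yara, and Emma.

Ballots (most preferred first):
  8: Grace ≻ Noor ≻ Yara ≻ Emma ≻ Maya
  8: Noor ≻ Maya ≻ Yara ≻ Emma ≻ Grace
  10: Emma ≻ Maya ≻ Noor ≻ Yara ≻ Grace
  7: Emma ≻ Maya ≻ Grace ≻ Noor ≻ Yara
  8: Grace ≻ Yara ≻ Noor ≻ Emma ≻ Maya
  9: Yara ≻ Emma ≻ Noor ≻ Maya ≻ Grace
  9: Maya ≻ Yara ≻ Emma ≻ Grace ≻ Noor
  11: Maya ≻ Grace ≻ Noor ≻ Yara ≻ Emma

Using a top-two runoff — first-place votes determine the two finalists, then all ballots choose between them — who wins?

Round 1 first-place votes: Noor 8, Maya 20, Grace 16, Yara 9, Emma 17. Maya and Emma advance.
Runoff: Maya is ranked above Emma on 28 ballots, Emma above Maya on 42.

Emma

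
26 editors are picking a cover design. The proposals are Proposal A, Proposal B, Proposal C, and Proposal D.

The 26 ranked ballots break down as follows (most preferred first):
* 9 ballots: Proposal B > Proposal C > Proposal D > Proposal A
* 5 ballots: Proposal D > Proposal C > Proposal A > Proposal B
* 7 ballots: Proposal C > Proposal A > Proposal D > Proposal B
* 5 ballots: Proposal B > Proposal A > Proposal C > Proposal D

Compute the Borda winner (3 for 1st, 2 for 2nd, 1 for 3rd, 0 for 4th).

Proposal C

Proposal A: 9×0 + 5×1 + 7×2 + 5×2 = 29
Proposal B: 9×3 + 5×0 + 7×0 + 5×3 = 42
Proposal C: 9×2 + 5×2 + 7×3 + 5×1 = 54
Proposal D: 9×1 + 5×3 + 7×1 + 5×0 = 31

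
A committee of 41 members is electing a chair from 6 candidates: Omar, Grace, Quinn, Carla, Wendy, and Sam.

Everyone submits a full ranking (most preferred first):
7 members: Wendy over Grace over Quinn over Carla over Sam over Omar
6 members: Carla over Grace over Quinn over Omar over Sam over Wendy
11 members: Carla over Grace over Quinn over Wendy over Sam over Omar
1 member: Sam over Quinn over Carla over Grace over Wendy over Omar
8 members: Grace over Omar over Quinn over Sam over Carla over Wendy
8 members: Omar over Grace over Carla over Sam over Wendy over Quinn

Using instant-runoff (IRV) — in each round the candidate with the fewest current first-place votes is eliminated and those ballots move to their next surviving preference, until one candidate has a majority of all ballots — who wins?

Round 1: Omar 8, Grace 8, Quinn 0, Carla 17, Wendy 7, Sam 1. Quinn eliminated.
Round 2: Omar 8, Grace 8, Carla 17, Wendy 7, Sam 1. Sam eliminated.
Round 3: Omar 8, Grace 8, Carla 18, Wendy 7. Wendy eliminated.
Round 4: Omar 8, Grace 15, Carla 18. Omar eliminated.
Round 5: Grace 23, Carla 18. Grace has a majority (≥21).

Grace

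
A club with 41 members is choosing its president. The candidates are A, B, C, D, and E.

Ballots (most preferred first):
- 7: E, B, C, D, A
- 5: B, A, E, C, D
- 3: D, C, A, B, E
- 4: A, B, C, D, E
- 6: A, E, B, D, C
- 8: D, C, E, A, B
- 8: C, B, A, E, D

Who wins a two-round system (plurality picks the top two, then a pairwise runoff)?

A

Round 1 first-place votes: A 10, B 5, C 8, D 11, E 7. D and A advance.
Runoff: D is ranked above A on 18 ballots, A above D on 23.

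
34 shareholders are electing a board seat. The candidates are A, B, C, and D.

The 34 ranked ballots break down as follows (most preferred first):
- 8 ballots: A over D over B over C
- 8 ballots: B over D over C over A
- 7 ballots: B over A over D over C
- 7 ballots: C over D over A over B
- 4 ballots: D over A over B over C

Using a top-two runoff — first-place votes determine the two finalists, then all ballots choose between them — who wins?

Round 1 first-place votes: A 8, B 15, C 7, D 4. B and A advance.
Runoff: B is ranked above A on 15 ballots, A above B on 19.

A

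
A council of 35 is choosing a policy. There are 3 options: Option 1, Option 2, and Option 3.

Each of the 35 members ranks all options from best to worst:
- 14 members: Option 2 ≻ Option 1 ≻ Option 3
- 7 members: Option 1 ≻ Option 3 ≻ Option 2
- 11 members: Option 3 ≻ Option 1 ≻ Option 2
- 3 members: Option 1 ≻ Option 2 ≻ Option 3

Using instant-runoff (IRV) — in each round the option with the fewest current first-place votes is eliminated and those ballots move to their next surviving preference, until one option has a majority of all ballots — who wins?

Round 1: Option 1 10, Option 2 14, Option 3 11. Option 1 eliminated.
Round 2: Option 2 17, Option 3 18. Option 3 has a majority (≥18).

Option 3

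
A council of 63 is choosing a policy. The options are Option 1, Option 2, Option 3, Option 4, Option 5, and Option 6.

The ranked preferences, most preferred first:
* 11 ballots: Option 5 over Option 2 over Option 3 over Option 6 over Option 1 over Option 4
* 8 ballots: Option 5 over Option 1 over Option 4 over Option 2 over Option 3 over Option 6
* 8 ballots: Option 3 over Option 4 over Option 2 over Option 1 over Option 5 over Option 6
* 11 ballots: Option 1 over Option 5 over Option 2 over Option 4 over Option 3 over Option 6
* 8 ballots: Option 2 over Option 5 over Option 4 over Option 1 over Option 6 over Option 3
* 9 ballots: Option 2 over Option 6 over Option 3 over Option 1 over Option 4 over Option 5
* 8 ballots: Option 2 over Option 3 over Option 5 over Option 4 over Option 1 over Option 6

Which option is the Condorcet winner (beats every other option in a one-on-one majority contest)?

Option 2

Option 2 vs Option 1: 44–19
Option 2 vs Option 3: 55–8
Option 2 vs Option 4: 47–16
Option 2 vs Option 5: 33–30
Option 2 vs Option 6: 63–0
Option 2 beats every other option.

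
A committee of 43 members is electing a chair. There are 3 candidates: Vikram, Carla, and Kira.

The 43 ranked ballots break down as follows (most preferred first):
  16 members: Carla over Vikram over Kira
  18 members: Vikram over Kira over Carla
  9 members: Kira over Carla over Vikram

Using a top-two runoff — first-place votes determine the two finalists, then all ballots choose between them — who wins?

Round 1 first-place votes: Vikram 18, Carla 16, Kira 9. Vikram and Carla advance.
Runoff: Vikram is ranked above Carla on 18 ballots, Carla above Vikram on 25.

Carla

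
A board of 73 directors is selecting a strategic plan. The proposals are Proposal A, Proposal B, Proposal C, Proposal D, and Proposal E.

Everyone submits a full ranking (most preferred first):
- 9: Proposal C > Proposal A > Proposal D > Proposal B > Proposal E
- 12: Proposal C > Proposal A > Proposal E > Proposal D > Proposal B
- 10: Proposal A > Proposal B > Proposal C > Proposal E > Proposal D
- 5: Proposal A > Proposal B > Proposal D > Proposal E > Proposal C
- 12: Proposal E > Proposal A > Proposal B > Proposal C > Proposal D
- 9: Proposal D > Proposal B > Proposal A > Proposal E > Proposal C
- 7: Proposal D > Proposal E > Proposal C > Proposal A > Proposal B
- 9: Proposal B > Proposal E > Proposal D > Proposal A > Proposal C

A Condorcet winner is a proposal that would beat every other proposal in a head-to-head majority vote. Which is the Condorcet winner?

Proposal A vs Proposal B: 55–18
Proposal A vs Proposal C: 45–28
Proposal A vs Proposal D: 48–25
Proposal A vs Proposal E: 45–28
Proposal A beats every other proposal.

Proposal A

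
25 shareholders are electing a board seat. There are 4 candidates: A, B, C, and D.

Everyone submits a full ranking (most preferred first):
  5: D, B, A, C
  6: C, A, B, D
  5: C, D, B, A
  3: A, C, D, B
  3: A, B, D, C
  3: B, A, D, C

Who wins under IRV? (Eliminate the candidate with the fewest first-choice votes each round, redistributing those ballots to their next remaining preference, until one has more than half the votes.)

A

Round 1: A 6, B 3, C 11, D 5. B eliminated.
Round 2: A 9, C 11, D 5. D eliminated.
Round 3: A 14, C 11. A has a majority (≥13).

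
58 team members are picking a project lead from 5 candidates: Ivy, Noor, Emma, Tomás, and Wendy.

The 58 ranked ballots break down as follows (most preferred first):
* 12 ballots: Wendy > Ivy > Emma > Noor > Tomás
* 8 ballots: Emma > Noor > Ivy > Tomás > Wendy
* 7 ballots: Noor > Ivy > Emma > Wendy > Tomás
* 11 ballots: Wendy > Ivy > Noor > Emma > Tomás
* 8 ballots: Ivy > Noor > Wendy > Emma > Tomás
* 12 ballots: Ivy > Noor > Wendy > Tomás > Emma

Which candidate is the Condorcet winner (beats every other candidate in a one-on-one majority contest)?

Ivy vs Noor: 43–15
Ivy vs Emma: 50–8
Ivy vs Tomás: 58–0
Ivy vs Wendy: 35–23
Ivy beats every other candidate.

Ivy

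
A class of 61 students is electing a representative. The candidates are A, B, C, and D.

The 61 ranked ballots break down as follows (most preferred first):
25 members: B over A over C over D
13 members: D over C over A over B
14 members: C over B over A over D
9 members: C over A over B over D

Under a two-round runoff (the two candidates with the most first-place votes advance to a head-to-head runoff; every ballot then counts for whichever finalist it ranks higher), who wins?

C

Round 1 first-place votes: A 0, B 25, C 23, D 13. B and C advance.
Runoff: B is ranked above C on 25 ballots, C above B on 36.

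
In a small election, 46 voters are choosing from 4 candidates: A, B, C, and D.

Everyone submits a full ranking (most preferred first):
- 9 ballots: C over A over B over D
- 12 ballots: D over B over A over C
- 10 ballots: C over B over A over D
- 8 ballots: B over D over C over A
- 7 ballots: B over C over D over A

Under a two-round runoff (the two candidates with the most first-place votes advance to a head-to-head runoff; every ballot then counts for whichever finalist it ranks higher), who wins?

B

Round 1 first-place votes: A 0, B 15, C 19, D 12. C and B advance.
Runoff: C is ranked above B on 19 ballots, B above C on 27.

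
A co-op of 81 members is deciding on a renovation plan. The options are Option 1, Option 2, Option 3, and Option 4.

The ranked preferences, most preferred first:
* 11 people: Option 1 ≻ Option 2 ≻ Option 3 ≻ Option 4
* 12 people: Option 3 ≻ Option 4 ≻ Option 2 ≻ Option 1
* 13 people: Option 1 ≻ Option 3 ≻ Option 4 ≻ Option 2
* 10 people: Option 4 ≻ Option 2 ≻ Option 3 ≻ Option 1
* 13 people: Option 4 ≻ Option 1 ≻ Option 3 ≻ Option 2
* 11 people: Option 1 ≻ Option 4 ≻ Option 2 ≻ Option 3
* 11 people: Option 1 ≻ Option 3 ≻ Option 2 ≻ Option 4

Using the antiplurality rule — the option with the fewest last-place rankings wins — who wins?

Last-place votes: Option 1 22, Option 2 26, Option 3 11, Option 4 22.

Option 3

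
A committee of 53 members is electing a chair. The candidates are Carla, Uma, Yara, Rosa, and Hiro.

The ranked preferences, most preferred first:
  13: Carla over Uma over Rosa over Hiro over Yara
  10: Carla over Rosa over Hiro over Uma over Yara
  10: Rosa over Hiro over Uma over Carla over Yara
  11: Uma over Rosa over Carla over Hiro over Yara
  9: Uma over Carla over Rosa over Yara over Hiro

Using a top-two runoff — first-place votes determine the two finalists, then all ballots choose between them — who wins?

Round 1 first-place votes: Carla 23, Uma 20, Yara 0, Rosa 10, Hiro 0. Carla and Uma advance.
Runoff: Carla is ranked above Uma on 23 ballots, Uma above Carla on 30.

Uma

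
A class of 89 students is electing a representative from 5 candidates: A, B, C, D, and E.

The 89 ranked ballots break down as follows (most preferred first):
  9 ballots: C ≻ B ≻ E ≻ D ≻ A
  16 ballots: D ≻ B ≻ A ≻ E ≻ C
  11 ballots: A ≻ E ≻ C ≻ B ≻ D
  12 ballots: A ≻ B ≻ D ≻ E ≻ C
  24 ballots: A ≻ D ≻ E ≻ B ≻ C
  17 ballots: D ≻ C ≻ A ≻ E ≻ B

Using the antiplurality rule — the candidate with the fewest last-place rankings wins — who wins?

Last-place votes: A 9, B 17, C 52, D 11, E 0.

E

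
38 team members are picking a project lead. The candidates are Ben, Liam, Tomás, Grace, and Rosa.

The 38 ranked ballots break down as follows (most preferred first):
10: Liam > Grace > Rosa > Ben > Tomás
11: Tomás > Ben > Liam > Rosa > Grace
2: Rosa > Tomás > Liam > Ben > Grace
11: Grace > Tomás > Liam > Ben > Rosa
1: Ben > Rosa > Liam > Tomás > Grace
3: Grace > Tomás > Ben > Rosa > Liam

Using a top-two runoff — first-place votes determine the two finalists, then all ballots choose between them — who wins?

Round 1 first-place votes: Ben 1, Liam 10, Tomás 11, Grace 14, Rosa 2. Grace and Tomás advance.
Runoff: Grace is ranked above Tomás on 24 ballots, Tomás above Grace on 14.

Grace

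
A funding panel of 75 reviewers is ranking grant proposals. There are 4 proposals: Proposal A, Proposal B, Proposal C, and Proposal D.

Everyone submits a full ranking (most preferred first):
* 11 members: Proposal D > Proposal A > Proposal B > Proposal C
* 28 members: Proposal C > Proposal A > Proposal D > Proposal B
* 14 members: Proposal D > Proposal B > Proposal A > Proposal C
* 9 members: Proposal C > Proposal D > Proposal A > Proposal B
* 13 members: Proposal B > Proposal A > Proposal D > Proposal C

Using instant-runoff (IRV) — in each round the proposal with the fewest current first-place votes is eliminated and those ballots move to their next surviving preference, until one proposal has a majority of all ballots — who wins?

Round 1: Proposal A 0, Proposal B 13, Proposal C 37, Proposal D 25. Proposal A eliminated.
Round 2: Proposal B 13, Proposal C 37, Proposal D 25. Proposal B eliminated.
Round 3: Proposal C 37, Proposal D 38. Proposal D has a majority (≥38).

Proposal D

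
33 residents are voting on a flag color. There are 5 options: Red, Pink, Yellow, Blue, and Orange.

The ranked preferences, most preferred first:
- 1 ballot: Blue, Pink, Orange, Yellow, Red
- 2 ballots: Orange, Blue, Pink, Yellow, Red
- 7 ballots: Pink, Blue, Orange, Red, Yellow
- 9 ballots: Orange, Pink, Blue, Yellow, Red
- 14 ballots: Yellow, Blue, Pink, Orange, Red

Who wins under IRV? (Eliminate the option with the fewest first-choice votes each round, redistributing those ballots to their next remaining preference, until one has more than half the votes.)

Round 1: Red 0, Pink 7, Yellow 14, Blue 1, Orange 11. Red eliminated.
Round 2: Pink 7, Yellow 14, Blue 1, Orange 11. Blue eliminated.
Round 3: Pink 8, Yellow 14, Orange 11. Pink eliminated.
Round 4: Yellow 14, Orange 19. Orange has a majority (≥17).

Orange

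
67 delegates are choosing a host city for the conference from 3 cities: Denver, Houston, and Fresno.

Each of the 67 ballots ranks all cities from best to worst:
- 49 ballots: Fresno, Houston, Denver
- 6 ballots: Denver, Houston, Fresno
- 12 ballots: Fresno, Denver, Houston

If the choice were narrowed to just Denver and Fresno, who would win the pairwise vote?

Denver is ranked above Fresno on 6 ballots; Fresno above Denver on 61.

Fresno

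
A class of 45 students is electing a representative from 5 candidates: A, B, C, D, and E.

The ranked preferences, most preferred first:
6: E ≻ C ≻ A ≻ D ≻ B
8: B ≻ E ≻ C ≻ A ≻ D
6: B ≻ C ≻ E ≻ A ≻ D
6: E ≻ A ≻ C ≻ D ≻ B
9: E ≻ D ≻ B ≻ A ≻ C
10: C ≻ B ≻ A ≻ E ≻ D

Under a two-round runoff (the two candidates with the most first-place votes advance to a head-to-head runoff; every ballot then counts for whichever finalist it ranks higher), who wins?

Round 1 first-place votes: A 0, B 14, C 10, D 0, E 21. E and B advance.
Runoff: E is ranked above B on 21 ballots, B above E on 24.

B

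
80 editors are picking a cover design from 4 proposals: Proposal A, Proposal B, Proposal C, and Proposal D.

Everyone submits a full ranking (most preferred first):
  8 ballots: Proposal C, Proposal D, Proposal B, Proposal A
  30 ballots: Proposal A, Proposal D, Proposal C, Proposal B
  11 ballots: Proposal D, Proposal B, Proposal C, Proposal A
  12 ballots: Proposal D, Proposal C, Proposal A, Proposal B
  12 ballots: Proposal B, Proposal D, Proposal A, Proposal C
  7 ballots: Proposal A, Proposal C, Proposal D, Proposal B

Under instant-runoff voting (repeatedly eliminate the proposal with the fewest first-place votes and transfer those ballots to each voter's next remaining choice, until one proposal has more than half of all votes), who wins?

Round 1: Proposal A 37, Proposal B 12, Proposal C 8, Proposal D 23. Proposal C eliminated.
Round 2: Proposal A 37, Proposal B 12, Proposal D 31. Proposal B eliminated.
Round 3: Proposal A 37, Proposal D 43. Proposal D has a majority (≥41).

Proposal D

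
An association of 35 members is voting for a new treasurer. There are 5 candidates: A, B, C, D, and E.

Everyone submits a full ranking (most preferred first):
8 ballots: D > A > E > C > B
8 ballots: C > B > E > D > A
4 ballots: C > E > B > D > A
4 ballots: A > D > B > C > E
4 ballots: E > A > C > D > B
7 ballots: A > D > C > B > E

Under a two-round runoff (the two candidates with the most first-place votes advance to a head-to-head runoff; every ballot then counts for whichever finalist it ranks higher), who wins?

A

Round 1 first-place votes: A 11, B 0, C 12, D 8, E 4. C and A advance.
Runoff: C is ranked above A on 12 ballots, A above C on 23.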